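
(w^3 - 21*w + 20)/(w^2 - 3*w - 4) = (w^2 + 4*w - 5)/(w + 1)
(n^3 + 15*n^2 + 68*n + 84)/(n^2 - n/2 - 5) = 2*(n^2 + 13*n + 42)/(2*n - 5)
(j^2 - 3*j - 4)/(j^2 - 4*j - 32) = (-j^2 + 3*j + 4)/(-j^2 + 4*j + 32)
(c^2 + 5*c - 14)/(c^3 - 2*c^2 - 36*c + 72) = (c + 7)/(c^2 - 36)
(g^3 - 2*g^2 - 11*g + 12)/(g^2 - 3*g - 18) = (g^2 - 5*g + 4)/(g - 6)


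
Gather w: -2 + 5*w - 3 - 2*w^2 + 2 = -2*w^2 + 5*w - 3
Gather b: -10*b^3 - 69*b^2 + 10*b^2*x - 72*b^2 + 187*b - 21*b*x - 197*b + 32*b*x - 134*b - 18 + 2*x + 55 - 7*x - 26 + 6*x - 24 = -10*b^3 + b^2*(10*x - 141) + b*(11*x - 144) + x - 13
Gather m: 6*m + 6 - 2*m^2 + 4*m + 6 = -2*m^2 + 10*m + 12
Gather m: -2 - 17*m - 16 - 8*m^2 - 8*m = -8*m^2 - 25*m - 18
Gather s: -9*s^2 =-9*s^2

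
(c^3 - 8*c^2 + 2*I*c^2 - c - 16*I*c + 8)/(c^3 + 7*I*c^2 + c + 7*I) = (c^2 + c*(-8 + I) - 8*I)/(c^2 + 6*I*c + 7)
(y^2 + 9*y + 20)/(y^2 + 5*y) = (y + 4)/y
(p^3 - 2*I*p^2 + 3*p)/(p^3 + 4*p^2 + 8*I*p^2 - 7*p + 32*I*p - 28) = p*(p - 3*I)/(p^2 + p*(4 + 7*I) + 28*I)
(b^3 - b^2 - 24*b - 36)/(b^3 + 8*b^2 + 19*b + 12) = (b^2 - 4*b - 12)/(b^2 + 5*b + 4)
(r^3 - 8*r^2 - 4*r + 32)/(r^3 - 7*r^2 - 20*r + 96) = (r^2 - 4)/(r^2 + r - 12)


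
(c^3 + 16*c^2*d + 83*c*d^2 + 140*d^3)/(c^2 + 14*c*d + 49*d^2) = (c^2 + 9*c*d + 20*d^2)/(c + 7*d)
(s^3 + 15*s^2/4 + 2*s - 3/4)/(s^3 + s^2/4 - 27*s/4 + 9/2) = (4*s^2 + 3*s - 1)/(4*s^2 - 11*s + 6)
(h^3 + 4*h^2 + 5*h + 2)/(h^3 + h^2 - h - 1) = (h + 2)/(h - 1)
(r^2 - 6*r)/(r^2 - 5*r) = (r - 6)/(r - 5)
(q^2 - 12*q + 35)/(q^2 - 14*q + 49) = (q - 5)/(q - 7)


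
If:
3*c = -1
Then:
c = -1/3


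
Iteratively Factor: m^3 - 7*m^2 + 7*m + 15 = (m - 3)*(m^2 - 4*m - 5) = (m - 3)*(m + 1)*(m - 5)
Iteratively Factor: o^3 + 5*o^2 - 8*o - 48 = (o - 3)*(o^2 + 8*o + 16) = (o - 3)*(o + 4)*(o + 4)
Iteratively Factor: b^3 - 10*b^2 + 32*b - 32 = (b - 4)*(b^2 - 6*b + 8) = (b - 4)*(b - 2)*(b - 4)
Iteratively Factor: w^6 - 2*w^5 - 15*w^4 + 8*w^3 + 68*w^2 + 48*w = (w - 4)*(w^5 + 2*w^4 - 7*w^3 - 20*w^2 - 12*w) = (w - 4)*(w + 2)*(w^4 - 7*w^2 - 6*w) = (w - 4)*(w - 3)*(w + 2)*(w^3 + 3*w^2 + 2*w) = (w - 4)*(w - 3)*(w + 2)^2*(w^2 + w) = w*(w - 4)*(w - 3)*(w + 2)^2*(w + 1)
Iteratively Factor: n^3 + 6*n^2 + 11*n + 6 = (n + 2)*(n^2 + 4*n + 3) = (n + 1)*(n + 2)*(n + 3)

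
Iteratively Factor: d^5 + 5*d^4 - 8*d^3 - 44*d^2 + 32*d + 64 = (d - 2)*(d^4 + 7*d^3 + 6*d^2 - 32*d - 32) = (d - 2)*(d + 4)*(d^3 + 3*d^2 - 6*d - 8) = (d - 2)^2*(d + 4)*(d^2 + 5*d + 4) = (d - 2)^2*(d + 1)*(d + 4)*(d + 4)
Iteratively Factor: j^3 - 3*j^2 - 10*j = (j + 2)*(j^2 - 5*j) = j*(j + 2)*(j - 5)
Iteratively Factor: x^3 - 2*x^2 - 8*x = (x)*(x^2 - 2*x - 8) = x*(x - 4)*(x + 2)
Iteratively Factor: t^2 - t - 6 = (t - 3)*(t + 2)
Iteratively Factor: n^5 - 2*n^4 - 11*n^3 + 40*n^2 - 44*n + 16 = (n - 2)*(n^4 - 11*n^2 + 18*n - 8) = (n - 2)*(n - 1)*(n^3 + n^2 - 10*n + 8) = (n - 2)*(n - 1)^2*(n^2 + 2*n - 8) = (n - 2)*(n - 1)^2*(n + 4)*(n - 2)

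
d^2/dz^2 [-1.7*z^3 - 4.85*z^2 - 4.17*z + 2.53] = -10.2*z - 9.7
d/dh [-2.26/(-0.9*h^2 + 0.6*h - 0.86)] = (1.356 - 4.068*h)/(0.9*h^2 - 0.6*h + 0.86)^2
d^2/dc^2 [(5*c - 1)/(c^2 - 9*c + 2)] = 2*((46 - 15*c)*(c^2 - 9*c + 2) + (2*c - 9)^2*(5*c - 1))/(c^2 - 9*c + 2)^3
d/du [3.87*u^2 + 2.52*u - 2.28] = 7.74*u + 2.52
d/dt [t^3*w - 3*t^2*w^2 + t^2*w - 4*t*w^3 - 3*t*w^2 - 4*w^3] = w*(3*t^2 - 6*t*w + 2*t - 4*w^2 - 3*w)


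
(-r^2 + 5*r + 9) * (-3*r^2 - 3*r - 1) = 3*r^4 - 12*r^3 - 41*r^2 - 32*r - 9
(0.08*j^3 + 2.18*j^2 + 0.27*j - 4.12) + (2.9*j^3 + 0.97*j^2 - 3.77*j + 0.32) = 2.98*j^3 + 3.15*j^2 - 3.5*j - 3.8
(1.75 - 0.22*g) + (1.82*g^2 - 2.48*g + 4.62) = 1.82*g^2 - 2.7*g + 6.37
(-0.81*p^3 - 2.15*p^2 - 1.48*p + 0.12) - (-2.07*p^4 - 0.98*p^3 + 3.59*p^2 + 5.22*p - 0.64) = 2.07*p^4 + 0.17*p^3 - 5.74*p^2 - 6.7*p + 0.76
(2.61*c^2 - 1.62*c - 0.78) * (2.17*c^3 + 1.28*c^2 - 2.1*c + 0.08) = 5.6637*c^5 - 0.1746*c^4 - 9.2472*c^3 + 2.6124*c^2 + 1.5084*c - 0.0624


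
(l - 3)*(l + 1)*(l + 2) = l^3 - 7*l - 6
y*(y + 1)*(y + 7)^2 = y^4 + 15*y^3 + 63*y^2 + 49*y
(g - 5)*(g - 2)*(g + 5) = g^3 - 2*g^2 - 25*g + 50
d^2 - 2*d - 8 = (d - 4)*(d + 2)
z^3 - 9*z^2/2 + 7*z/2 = z*(z - 7/2)*(z - 1)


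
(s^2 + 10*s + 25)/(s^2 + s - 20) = (s + 5)/(s - 4)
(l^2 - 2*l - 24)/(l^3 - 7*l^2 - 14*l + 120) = 1/(l - 5)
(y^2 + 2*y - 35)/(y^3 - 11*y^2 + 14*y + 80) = (y + 7)/(y^2 - 6*y - 16)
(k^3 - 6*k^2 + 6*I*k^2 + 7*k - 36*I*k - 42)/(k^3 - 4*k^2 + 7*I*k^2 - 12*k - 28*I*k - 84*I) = (k - I)/(k + 2)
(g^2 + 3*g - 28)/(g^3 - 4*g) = (g^2 + 3*g - 28)/(g*(g^2 - 4))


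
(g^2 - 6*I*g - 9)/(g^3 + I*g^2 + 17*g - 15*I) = (g - 3*I)/(g^2 + 4*I*g + 5)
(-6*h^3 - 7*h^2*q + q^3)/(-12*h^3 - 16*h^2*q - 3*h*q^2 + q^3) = (-3*h + q)/(-6*h + q)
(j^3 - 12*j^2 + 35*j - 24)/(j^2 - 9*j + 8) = j - 3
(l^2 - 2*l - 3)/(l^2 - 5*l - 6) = (l - 3)/(l - 6)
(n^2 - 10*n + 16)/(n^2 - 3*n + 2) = (n - 8)/(n - 1)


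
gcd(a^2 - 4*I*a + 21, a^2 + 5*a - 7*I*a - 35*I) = a - 7*I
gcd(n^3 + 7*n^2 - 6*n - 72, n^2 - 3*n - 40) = 1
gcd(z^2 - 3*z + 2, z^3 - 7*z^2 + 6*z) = z - 1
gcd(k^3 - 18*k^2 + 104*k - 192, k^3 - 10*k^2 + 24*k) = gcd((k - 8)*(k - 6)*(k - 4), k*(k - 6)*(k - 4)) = k^2 - 10*k + 24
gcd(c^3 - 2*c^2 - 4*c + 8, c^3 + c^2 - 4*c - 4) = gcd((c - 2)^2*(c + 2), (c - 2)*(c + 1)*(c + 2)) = c^2 - 4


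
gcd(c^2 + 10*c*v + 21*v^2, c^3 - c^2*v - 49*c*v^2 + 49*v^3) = c + 7*v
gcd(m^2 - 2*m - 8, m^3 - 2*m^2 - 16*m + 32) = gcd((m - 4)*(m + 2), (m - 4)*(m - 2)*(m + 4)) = m - 4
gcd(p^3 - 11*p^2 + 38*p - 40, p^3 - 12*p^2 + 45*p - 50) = p^2 - 7*p + 10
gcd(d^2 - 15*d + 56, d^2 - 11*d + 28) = d - 7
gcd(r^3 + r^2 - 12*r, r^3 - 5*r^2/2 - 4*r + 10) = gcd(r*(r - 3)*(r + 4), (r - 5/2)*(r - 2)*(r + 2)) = 1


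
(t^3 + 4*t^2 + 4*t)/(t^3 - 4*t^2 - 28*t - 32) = t/(t - 8)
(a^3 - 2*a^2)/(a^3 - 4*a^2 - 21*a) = a*(2 - a)/(-a^2 + 4*a + 21)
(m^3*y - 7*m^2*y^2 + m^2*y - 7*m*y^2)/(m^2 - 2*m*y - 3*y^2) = m*y*(-m^2 + 7*m*y - m + 7*y)/(-m^2 + 2*m*y + 3*y^2)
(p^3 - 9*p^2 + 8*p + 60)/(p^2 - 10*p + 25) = (p^2 - 4*p - 12)/(p - 5)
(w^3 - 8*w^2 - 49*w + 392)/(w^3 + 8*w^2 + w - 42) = (w^2 - 15*w + 56)/(w^2 + w - 6)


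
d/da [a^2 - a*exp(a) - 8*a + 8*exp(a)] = -a*exp(a) + 2*a + 7*exp(a) - 8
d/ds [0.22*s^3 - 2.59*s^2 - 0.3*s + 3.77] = 0.66*s^2 - 5.18*s - 0.3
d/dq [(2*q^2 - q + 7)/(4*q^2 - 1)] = (4*q^2 - 60*q + 1)/(16*q^4 - 8*q^2 + 1)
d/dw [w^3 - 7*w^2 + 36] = w*(3*w - 14)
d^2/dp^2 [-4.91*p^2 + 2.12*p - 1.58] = -9.82000000000000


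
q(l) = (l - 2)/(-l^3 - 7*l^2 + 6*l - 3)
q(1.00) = 0.20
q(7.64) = -0.01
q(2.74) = -0.01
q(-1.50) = 0.14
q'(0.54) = -1.44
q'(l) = (l - 2)*(3*l^2 + 14*l - 6)/(-l^3 - 7*l^2 + 6*l - 3)^2 + 1/(-l^3 - 7*l^2 + 6*l - 3) = (-l^3 - 7*l^2 + 6*l + (l - 2)*(3*l^2 + 14*l - 6) - 3)/(l^3 + 7*l^2 - 6*l + 3)^2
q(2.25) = -0.01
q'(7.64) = 0.00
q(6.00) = -0.00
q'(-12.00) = -0.00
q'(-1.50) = 0.08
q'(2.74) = -0.01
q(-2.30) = 0.10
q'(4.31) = 0.00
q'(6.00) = 0.00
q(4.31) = -0.01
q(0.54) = 0.75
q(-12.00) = -0.02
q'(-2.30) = 0.03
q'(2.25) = -0.02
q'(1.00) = -0.64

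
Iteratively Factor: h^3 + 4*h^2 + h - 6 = (h - 1)*(h^2 + 5*h + 6) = (h - 1)*(h + 3)*(h + 2)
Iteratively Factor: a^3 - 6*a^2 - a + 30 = (a - 5)*(a^2 - a - 6) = (a - 5)*(a - 3)*(a + 2)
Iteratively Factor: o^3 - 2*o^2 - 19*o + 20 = (o - 5)*(o^2 + 3*o - 4) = (o - 5)*(o + 4)*(o - 1)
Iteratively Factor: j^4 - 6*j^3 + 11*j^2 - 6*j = (j - 3)*(j^3 - 3*j^2 + 2*j) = (j - 3)*(j - 2)*(j^2 - j) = j*(j - 3)*(j - 2)*(j - 1)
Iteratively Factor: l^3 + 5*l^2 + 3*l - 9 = (l + 3)*(l^2 + 2*l - 3) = (l - 1)*(l + 3)*(l + 3)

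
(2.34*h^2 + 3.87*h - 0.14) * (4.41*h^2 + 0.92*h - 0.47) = 10.3194*h^4 + 19.2195*h^3 + 1.8432*h^2 - 1.9477*h + 0.0658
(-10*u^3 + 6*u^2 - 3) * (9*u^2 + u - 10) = -90*u^5 + 44*u^4 + 106*u^3 - 87*u^2 - 3*u + 30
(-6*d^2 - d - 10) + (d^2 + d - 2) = -5*d^2 - 12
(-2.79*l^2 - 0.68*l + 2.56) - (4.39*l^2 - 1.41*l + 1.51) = -7.18*l^2 + 0.73*l + 1.05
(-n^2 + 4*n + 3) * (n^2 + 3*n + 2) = -n^4 + n^3 + 13*n^2 + 17*n + 6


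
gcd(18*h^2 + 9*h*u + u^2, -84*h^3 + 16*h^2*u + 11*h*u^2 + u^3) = 6*h + u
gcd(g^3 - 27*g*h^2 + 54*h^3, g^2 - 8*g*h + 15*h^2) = g - 3*h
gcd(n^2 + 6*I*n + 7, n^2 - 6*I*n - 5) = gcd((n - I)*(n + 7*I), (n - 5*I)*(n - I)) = n - I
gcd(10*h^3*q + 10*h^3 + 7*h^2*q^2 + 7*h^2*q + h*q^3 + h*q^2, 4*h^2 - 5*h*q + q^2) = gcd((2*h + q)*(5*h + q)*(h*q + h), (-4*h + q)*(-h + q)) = 1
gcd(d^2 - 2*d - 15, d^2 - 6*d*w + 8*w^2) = 1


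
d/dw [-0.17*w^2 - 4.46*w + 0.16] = -0.34*w - 4.46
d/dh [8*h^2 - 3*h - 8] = 16*h - 3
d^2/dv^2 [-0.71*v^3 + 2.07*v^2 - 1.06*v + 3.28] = 4.14 - 4.26*v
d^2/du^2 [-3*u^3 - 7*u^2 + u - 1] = -18*u - 14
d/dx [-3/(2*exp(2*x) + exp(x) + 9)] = (12*exp(x) + 3)*exp(x)/(2*exp(2*x) + exp(x) + 9)^2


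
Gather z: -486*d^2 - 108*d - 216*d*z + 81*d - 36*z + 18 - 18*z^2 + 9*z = -486*d^2 - 27*d - 18*z^2 + z*(-216*d - 27) + 18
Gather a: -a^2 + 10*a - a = -a^2 + 9*a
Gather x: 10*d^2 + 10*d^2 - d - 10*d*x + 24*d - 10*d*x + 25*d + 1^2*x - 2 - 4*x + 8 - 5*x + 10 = 20*d^2 + 48*d + x*(-20*d - 8) + 16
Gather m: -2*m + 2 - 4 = -2*m - 2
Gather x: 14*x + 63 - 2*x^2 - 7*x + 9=-2*x^2 + 7*x + 72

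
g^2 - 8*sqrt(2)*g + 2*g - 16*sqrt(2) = (g + 2)*(g - 8*sqrt(2))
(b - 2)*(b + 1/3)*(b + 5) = b^3 + 10*b^2/3 - 9*b - 10/3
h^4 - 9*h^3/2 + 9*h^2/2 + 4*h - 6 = (h - 2)^2*(h - 3/2)*(h + 1)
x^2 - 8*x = x*(x - 8)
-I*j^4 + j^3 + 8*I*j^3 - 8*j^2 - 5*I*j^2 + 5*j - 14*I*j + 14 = (j - 7)*(j - 2)*(j + I)*(-I*j - I)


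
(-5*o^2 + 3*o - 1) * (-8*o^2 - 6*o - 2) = 40*o^4 + 6*o^3 + 2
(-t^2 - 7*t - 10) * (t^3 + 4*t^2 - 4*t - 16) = -t^5 - 11*t^4 - 34*t^3 + 4*t^2 + 152*t + 160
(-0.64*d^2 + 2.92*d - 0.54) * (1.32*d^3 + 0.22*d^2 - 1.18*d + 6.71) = -0.8448*d^5 + 3.7136*d^4 + 0.6848*d^3 - 7.8588*d^2 + 20.2304*d - 3.6234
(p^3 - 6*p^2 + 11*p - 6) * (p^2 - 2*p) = p^5 - 8*p^4 + 23*p^3 - 28*p^2 + 12*p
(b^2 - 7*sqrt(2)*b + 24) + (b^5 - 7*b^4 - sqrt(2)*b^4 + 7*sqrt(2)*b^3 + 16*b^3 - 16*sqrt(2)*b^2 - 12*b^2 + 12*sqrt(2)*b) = b^5 - 7*b^4 - sqrt(2)*b^4 + 7*sqrt(2)*b^3 + 16*b^3 - 16*sqrt(2)*b^2 - 11*b^2 + 5*sqrt(2)*b + 24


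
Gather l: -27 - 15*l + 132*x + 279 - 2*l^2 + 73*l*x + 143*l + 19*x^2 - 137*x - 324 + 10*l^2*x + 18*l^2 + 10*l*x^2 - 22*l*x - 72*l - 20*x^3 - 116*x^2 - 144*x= l^2*(10*x + 16) + l*(10*x^2 + 51*x + 56) - 20*x^3 - 97*x^2 - 149*x - 72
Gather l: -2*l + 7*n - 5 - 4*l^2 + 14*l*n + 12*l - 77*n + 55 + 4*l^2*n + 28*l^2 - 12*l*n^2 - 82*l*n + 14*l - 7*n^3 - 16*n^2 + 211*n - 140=l^2*(4*n + 24) + l*(-12*n^2 - 68*n + 24) - 7*n^3 - 16*n^2 + 141*n - 90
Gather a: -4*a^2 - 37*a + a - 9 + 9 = -4*a^2 - 36*a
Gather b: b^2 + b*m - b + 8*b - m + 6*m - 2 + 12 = b^2 + b*(m + 7) + 5*m + 10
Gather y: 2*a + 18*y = 2*a + 18*y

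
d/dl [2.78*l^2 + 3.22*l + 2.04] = 5.56*l + 3.22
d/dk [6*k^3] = 18*k^2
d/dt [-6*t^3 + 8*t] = 8 - 18*t^2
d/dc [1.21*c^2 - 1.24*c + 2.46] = 2.42*c - 1.24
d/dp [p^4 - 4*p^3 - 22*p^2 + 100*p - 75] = 4*p^3 - 12*p^2 - 44*p + 100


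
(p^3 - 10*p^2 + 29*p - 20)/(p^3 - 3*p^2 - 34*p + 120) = (p - 1)/(p + 6)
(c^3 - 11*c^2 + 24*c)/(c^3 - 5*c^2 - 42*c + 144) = c/(c + 6)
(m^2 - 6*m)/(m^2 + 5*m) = (m - 6)/(m + 5)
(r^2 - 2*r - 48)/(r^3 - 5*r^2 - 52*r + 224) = (r + 6)/(r^2 + 3*r - 28)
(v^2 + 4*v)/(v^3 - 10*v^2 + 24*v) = (v + 4)/(v^2 - 10*v + 24)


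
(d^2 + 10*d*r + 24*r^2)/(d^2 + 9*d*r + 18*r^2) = (d + 4*r)/(d + 3*r)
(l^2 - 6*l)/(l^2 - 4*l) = (l - 6)/(l - 4)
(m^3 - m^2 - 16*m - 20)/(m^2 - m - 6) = (m^2 - 3*m - 10)/(m - 3)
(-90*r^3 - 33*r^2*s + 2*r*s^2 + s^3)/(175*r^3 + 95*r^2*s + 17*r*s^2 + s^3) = (-18*r^2 - 3*r*s + s^2)/(35*r^2 + 12*r*s + s^2)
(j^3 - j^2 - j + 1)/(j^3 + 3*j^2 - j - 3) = (j - 1)/(j + 3)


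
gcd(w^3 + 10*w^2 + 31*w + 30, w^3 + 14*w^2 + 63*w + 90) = w^2 + 8*w + 15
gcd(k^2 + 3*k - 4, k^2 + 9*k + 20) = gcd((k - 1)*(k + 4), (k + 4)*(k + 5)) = k + 4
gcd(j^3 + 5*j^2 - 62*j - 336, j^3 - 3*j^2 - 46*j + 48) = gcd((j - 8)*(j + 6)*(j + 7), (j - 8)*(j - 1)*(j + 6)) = j^2 - 2*j - 48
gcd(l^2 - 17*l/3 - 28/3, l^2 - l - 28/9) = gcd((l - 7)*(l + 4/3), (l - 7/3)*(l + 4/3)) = l + 4/3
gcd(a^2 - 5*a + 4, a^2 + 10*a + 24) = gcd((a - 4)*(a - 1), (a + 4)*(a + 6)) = 1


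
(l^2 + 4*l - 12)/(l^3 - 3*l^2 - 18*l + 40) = (l + 6)/(l^2 - l - 20)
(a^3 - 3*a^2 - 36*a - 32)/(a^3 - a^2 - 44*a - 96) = (a + 1)/(a + 3)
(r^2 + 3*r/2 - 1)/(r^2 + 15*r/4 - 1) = 2*(2*r^2 + 3*r - 2)/(4*r^2 + 15*r - 4)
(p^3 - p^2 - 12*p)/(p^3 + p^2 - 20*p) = (p + 3)/(p + 5)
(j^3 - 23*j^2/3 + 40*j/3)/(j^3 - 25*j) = (j - 8/3)/(j + 5)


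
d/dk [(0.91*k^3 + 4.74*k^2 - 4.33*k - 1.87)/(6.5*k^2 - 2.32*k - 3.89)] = (5.915*k^4 - 4.2224*k^3 + 6.52849999999999*k^2 - 12.5672*k + 12.5053)/(42.25*k^4 - 30.16*k^3 - 45.1876*k^2 + 18.0496*k + 15.1321)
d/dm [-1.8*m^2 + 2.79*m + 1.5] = 2.79 - 3.6*m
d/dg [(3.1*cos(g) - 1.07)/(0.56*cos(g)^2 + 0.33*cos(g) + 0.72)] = (1.736*cos(g)^2 - 1.1984*cos(g) - 2.5851)*sin(g)/(0.3136*cos(g)^4 + 0.3696*cos(g)^3 + 0.9153*cos(g)^2 + 0.4752*cos(g) + 0.5184)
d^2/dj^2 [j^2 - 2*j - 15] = 2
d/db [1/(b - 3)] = -1/(b - 3)^2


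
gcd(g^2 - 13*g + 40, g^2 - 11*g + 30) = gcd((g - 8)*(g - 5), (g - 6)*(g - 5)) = g - 5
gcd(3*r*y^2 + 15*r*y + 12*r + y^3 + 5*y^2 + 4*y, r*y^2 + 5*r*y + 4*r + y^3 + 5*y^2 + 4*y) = y^2 + 5*y + 4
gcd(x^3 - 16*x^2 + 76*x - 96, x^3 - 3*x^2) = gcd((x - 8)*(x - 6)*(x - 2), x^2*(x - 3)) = 1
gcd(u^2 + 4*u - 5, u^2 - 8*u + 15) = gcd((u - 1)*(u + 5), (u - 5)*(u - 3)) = 1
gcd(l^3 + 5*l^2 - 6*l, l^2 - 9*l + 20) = 1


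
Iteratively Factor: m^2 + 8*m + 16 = (m + 4)*(m + 4)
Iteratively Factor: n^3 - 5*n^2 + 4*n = (n - 1)*(n^2 - 4*n) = (n - 4)*(n - 1)*(n)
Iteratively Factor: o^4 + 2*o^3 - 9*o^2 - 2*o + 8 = (o + 4)*(o^3 - 2*o^2 - o + 2) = (o - 2)*(o + 4)*(o^2 - 1) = (o - 2)*(o - 1)*(o + 4)*(o + 1)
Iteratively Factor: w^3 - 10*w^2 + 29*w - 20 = (w - 1)*(w^2 - 9*w + 20) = (w - 5)*(w - 1)*(w - 4)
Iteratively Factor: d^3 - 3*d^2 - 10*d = (d)*(d^2 - 3*d - 10) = d*(d - 5)*(d + 2)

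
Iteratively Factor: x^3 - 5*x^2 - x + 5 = (x - 1)*(x^2 - 4*x - 5) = (x - 1)*(x + 1)*(x - 5)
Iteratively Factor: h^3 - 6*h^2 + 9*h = (h)*(h^2 - 6*h + 9) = h*(h - 3)*(h - 3)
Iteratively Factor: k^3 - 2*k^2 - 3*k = (k + 1)*(k^2 - 3*k) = k*(k + 1)*(k - 3)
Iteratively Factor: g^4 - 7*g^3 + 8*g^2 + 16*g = (g + 1)*(g^3 - 8*g^2 + 16*g) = g*(g + 1)*(g^2 - 8*g + 16) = g*(g - 4)*(g + 1)*(g - 4)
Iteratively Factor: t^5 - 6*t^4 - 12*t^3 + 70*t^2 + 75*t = (t - 5)*(t^4 - t^3 - 17*t^2 - 15*t) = (t - 5)*(t + 1)*(t^3 - 2*t^2 - 15*t) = t*(t - 5)*(t + 1)*(t^2 - 2*t - 15) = t*(t - 5)*(t + 1)*(t + 3)*(t - 5)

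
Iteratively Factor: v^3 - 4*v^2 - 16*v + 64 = (v + 4)*(v^2 - 8*v + 16) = (v - 4)*(v + 4)*(v - 4)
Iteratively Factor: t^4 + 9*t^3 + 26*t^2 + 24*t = (t)*(t^3 + 9*t^2 + 26*t + 24) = t*(t + 2)*(t^2 + 7*t + 12) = t*(t + 2)*(t + 4)*(t + 3)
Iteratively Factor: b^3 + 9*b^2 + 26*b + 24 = (b + 2)*(b^2 + 7*b + 12) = (b + 2)*(b + 4)*(b + 3)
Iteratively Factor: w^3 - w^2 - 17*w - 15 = (w - 5)*(w^2 + 4*w + 3) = (w - 5)*(w + 3)*(w + 1)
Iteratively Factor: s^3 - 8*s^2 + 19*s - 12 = (s - 4)*(s^2 - 4*s + 3) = (s - 4)*(s - 3)*(s - 1)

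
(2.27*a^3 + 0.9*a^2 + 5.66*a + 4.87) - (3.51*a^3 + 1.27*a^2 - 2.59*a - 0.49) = -1.24*a^3 - 0.37*a^2 + 8.25*a + 5.36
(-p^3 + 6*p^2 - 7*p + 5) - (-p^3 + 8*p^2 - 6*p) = -2*p^2 - p + 5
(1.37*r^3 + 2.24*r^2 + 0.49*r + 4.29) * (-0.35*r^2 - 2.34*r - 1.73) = -0.4795*r^5 - 3.9898*r^4 - 7.7832*r^3 - 6.5233*r^2 - 10.8863*r - 7.4217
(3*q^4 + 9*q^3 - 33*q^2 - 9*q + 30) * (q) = 3*q^5 + 9*q^4 - 33*q^3 - 9*q^2 + 30*q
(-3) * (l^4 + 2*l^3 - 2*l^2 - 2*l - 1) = -3*l^4 - 6*l^3 + 6*l^2 + 6*l + 3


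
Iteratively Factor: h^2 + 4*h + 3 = (h + 1)*(h + 3)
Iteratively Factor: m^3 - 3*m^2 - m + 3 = (m - 3)*(m^2 - 1) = (m - 3)*(m + 1)*(m - 1)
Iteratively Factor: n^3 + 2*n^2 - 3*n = (n + 3)*(n^2 - n) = n*(n + 3)*(n - 1)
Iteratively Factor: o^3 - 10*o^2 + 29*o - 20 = (o - 5)*(o^2 - 5*o + 4) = (o - 5)*(o - 4)*(o - 1)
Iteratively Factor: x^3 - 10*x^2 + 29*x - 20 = (x - 4)*(x^2 - 6*x + 5) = (x - 5)*(x - 4)*(x - 1)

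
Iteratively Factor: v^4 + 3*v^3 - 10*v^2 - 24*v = (v + 2)*(v^3 + v^2 - 12*v) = (v - 3)*(v + 2)*(v^2 + 4*v) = v*(v - 3)*(v + 2)*(v + 4)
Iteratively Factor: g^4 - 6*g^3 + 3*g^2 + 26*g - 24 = (g - 4)*(g^3 - 2*g^2 - 5*g + 6) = (g - 4)*(g - 3)*(g^2 + g - 2) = (g - 4)*(g - 3)*(g - 1)*(g + 2)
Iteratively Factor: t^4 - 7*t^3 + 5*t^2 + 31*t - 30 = (t + 2)*(t^3 - 9*t^2 + 23*t - 15) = (t - 1)*(t + 2)*(t^2 - 8*t + 15) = (t - 5)*(t - 1)*(t + 2)*(t - 3)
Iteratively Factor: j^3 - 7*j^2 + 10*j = (j - 5)*(j^2 - 2*j) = (j - 5)*(j - 2)*(j)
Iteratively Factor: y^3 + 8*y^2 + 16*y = (y)*(y^2 + 8*y + 16) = y*(y + 4)*(y + 4)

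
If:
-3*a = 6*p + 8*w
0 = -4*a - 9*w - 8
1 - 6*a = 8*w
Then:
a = 73/22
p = 197/132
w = -26/11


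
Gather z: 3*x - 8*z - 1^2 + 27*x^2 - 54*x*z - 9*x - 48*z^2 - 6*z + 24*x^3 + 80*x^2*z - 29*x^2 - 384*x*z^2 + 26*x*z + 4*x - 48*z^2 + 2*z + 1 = 24*x^3 - 2*x^2 - 2*x + z^2*(-384*x - 96) + z*(80*x^2 - 28*x - 12)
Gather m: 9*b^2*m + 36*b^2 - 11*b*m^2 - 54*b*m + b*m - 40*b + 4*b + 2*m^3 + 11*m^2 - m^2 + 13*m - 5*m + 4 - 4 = 36*b^2 - 36*b + 2*m^3 + m^2*(10 - 11*b) + m*(9*b^2 - 53*b + 8)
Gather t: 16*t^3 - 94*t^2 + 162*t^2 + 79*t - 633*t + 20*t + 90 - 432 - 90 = 16*t^3 + 68*t^2 - 534*t - 432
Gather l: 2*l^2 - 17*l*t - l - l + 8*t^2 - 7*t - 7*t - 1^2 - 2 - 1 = 2*l^2 + l*(-17*t - 2) + 8*t^2 - 14*t - 4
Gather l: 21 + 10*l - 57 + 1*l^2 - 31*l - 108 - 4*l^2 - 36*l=-3*l^2 - 57*l - 144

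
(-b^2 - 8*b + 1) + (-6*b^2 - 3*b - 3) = -7*b^2 - 11*b - 2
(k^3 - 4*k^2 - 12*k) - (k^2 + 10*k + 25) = k^3 - 5*k^2 - 22*k - 25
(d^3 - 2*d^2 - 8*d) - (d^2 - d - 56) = d^3 - 3*d^2 - 7*d + 56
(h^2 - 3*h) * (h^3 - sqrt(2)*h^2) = h^5 - 3*h^4 - sqrt(2)*h^4 + 3*sqrt(2)*h^3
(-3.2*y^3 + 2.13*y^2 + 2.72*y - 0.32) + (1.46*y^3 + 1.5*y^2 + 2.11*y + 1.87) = -1.74*y^3 + 3.63*y^2 + 4.83*y + 1.55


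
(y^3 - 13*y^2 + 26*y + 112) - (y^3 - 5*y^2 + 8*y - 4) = -8*y^2 + 18*y + 116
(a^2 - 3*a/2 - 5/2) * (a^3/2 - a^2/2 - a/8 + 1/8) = a^5/2 - 5*a^4/4 - 5*a^3/8 + 25*a^2/16 + a/8 - 5/16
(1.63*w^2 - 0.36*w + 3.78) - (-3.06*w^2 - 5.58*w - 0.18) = 4.69*w^2 + 5.22*w + 3.96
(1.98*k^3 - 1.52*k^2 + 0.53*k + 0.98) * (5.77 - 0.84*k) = -1.6632*k^4 + 12.7014*k^3 - 9.2156*k^2 + 2.2349*k + 5.6546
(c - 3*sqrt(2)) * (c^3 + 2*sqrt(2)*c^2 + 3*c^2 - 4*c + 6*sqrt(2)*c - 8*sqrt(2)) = c^4 - sqrt(2)*c^3 + 3*c^3 - 16*c^2 - 3*sqrt(2)*c^2 - 36*c + 4*sqrt(2)*c + 48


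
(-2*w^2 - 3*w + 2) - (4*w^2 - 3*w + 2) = -6*w^2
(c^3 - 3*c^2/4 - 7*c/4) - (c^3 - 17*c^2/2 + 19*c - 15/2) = 31*c^2/4 - 83*c/4 + 15/2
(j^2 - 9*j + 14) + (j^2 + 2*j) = 2*j^2 - 7*j + 14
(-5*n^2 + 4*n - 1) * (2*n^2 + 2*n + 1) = -10*n^4 - 2*n^3 + n^2 + 2*n - 1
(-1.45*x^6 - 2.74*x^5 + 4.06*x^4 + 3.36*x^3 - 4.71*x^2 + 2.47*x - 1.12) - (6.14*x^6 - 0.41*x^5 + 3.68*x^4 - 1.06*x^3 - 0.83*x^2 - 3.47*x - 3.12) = -7.59*x^6 - 2.33*x^5 + 0.379999999999999*x^4 + 4.42*x^3 - 3.88*x^2 + 5.94*x + 2.0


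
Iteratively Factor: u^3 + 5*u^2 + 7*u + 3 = (u + 1)*(u^2 + 4*u + 3) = (u + 1)^2*(u + 3)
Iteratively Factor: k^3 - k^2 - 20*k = (k + 4)*(k^2 - 5*k) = k*(k + 4)*(k - 5)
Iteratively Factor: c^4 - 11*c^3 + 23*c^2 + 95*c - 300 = (c - 5)*(c^3 - 6*c^2 - 7*c + 60) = (c - 5)^2*(c^2 - c - 12) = (c - 5)^2*(c + 3)*(c - 4)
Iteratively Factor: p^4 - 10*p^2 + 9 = (p + 3)*(p^3 - 3*p^2 - p + 3) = (p - 1)*(p + 3)*(p^2 - 2*p - 3) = (p - 1)*(p + 1)*(p + 3)*(p - 3)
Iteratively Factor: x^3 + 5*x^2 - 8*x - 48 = (x - 3)*(x^2 + 8*x + 16) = (x - 3)*(x + 4)*(x + 4)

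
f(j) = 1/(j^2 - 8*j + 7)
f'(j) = (8 - 2*j)/(j^2 - 8*j + 7)^2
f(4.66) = -0.12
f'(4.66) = -0.02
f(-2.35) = 0.03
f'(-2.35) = 0.01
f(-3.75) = 0.02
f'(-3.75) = 0.01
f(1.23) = -0.75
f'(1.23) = 3.15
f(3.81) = -0.11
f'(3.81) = 0.00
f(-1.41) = 0.05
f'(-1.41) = 0.03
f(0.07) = 0.16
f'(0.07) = 0.19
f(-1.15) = 0.06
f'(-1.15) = 0.03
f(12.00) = 0.02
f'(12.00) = -0.00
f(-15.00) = 0.00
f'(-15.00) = 0.00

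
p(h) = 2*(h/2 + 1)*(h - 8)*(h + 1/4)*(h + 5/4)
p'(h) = 2*(h/2 + 1)*(h - 8)*(h + 1/4) + 2*(h/2 + 1)*(h - 8)*(h + 5/4) + 2*(h/2 + 1)*(h + 1/4)*(h + 5/4) + (h - 8)*(h + 1/4)*(h + 5/4)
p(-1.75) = -1.83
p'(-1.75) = -2.25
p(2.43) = -243.36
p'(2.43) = -168.18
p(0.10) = -7.84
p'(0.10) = -30.94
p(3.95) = -526.29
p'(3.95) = -185.02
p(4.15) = -562.58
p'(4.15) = -177.39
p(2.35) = -230.05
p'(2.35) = -164.55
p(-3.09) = 63.17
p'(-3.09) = -120.22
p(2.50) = -255.23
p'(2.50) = -171.19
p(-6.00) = 1529.50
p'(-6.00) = -1079.62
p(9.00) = 1042.94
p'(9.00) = 1352.25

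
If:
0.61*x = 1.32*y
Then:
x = 2.16393442622951*y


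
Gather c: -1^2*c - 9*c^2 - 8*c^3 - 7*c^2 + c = -8*c^3 - 16*c^2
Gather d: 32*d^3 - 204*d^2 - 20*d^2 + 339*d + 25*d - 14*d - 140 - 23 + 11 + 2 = 32*d^3 - 224*d^2 + 350*d - 150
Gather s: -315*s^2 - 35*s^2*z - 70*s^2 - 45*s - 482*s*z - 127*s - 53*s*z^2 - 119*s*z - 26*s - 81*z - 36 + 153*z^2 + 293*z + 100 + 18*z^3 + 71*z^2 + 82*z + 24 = s^2*(-35*z - 385) + s*(-53*z^2 - 601*z - 198) + 18*z^3 + 224*z^2 + 294*z + 88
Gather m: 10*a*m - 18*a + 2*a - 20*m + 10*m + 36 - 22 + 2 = -16*a + m*(10*a - 10) + 16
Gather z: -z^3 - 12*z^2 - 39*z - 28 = -z^3 - 12*z^2 - 39*z - 28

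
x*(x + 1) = x^2 + x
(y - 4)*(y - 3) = y^2 - 7*y + 12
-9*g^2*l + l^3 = l*(-3*g + l)*(3*g + l)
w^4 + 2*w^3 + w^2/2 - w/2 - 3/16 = (w - 1/2)*(w + 1/2)^2*(w + 3/2)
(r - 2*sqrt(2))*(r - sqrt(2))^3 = r^4 - 5*sqrt(2)*r^3 + 18*r^2 - 14*sqrt(2)*r + 8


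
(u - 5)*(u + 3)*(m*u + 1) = m*u^3 - 2*m*u^2 - 15*m*u + u^2 - 2*u - 15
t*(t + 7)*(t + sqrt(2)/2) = t^3 + sqrt(2)*t^2/2 + 7*t^2 + 7*sqrt(2)*t/2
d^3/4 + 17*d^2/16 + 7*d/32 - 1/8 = (d/4 + 1)*(d - 1/4)*(d + 1/2)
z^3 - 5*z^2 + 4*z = z*(z - 4)*(z - 1)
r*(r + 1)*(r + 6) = r^3 + 7*r^2 + 6*r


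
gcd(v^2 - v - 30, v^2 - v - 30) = v^2 - v - 30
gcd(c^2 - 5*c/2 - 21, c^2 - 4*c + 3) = 1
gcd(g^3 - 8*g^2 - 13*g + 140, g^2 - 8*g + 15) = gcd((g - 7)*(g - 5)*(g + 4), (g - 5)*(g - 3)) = g - 5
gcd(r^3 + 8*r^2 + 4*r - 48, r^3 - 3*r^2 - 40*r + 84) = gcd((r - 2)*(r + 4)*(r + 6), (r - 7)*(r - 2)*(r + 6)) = r^2 + 4*r - 12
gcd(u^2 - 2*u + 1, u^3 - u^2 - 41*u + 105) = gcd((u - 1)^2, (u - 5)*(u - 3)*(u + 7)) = 1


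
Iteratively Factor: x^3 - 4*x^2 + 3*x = (x - 3)*(x^2 - x) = x*(x - 3)*(x - 1)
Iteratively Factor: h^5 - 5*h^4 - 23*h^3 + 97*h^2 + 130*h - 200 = (h - 1)*(h^4 - 4*h^3 - 27*h^2 + 70*h + 200) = (h - 1)*(h + 4)*(h^3 - 8*h^2 + 5*h + 50) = (h - 5)*(h - 1)*(h + 4)*(h^2 - 3*h - 10) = (h - 5)*(h - 1)*(h + 2)*(h + 4)*(h - 5)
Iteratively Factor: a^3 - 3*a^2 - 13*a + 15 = (a + 3)*(a^2 - 6*a + 5) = (a - 5)*(a + 3)*(a - 1)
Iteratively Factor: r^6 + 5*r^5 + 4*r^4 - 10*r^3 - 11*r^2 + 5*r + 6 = (r + 1)*(r^5 + 4*r^4 - 10*r^2 - r + 6) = (r + 1)*(r + 2)*(r^4 + 2*r^3 - 4*r^2 - 2*r + 3) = (r + 1)^2*(r + 2)*(r^3 + r^2 - 5*r + 3) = (r + 1)^2*(r + 2)*(r + 3)*(r^2 - 2*r + 1) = (r - 1)*(r + 1)^2*(r + 2)*(r + 3)*(r - 1)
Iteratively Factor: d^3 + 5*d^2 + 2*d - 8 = (d - 1)*(d^2 + 6*d + 8) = (d - 1)*(d + 2)*(d + 4)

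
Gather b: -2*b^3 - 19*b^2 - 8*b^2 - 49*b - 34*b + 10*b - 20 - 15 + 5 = -2*b^3 - 27*b^2 - 73*b - 30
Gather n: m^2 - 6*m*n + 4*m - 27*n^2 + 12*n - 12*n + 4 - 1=m^2 - 6*m*n + 4*m - 27*n^2 + 3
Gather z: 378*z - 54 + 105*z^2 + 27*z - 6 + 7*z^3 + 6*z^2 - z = 7*z^3 + 111*z^2 + 404*z - 60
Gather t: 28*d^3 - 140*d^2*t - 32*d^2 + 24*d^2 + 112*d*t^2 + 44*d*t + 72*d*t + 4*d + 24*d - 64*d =28*d^3 - 8*d^2 + 112*d*t^2 - 36*d + t*(-140*d^2 + 116*d)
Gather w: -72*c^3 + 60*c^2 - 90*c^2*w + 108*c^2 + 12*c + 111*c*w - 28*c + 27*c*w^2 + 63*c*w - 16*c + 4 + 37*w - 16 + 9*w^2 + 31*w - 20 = -72*c^3 + 168*c^2 - 32*c + w^2*(27*c + 9) + w*(-90*c^2 + 174*c + 68) - 32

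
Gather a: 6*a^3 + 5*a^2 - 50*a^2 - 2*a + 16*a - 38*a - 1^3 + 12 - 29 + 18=6*a^3 - 45*a^2 - 24*a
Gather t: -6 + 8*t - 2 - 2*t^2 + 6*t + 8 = -2*t^2 + 14*t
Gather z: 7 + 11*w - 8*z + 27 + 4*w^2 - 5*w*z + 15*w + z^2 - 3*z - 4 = 4*w^2 + 26*w + z^2 + z*(-5*w - 11) + 30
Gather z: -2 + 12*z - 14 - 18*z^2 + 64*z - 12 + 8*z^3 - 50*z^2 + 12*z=8*z^3 - 68*z^2 + 88*z - 28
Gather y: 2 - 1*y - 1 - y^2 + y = 1 - y^2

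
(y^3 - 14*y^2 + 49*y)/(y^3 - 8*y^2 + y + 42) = y*(y - 7)/(y^2 - y - 6)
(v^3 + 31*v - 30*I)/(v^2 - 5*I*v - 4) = (v^2 + I*v + 30)/(v - 4*I)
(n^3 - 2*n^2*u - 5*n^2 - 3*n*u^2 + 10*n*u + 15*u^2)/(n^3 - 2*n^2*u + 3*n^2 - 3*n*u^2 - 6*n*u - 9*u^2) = (n - 5)/(n + 3)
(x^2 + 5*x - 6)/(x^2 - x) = (x + 6)/x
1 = 1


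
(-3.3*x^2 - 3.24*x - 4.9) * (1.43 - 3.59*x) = 11.847*x^3 + 6.9126*x^2 + 12.9578*x - 7.007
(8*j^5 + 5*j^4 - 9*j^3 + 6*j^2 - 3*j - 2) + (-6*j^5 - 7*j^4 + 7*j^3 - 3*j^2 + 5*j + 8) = 2*j^5 - 2*j^4 - 2*j^3 + 3*j^2 + 2*j + 6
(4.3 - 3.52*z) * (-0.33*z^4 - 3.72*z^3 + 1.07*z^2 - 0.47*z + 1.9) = 1.1616*z^5 + 11.6754*z^4 - 19.7624*z^3 + 6.2554*z^2 - 8.709*z + 8.17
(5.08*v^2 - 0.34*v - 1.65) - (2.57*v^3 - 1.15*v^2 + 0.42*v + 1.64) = -2.57*v^3 + 6.23*v^2 - 0.76*v - 3.29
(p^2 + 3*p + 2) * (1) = p^2 + 3*p + 2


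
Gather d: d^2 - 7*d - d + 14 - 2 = d^2 - 8*d + 12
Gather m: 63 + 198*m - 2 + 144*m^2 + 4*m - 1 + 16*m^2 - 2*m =160*m^2 + 200*m + 60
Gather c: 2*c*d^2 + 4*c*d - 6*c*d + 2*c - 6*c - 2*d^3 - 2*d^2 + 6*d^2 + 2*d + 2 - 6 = c*(2*d^2 - 2*d - 4) - 2*d^3 + 4*d^2 + 2*d - 4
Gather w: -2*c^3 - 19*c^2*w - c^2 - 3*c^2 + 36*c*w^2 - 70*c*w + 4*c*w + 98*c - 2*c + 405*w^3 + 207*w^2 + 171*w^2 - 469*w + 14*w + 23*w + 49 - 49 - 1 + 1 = -2*c^3 - 4*c^2 + 96*c + 405*w^3 + w^2*(36*c + 378) + w*(-19*c^2 - 66*c - 432)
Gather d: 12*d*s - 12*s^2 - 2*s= 12*d*s - 12*s^2 - 2*s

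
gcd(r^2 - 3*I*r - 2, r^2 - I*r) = r - I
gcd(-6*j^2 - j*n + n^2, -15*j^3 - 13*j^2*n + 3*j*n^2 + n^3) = 3*j - n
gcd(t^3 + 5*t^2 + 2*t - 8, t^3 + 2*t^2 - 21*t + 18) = t - 1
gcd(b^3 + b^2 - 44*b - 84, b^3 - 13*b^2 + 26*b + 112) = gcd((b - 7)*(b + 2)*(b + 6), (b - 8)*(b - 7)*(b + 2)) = b^2 - 5*b - 14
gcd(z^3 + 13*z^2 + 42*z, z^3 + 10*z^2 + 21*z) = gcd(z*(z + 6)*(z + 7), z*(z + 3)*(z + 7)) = z^2 + 7*z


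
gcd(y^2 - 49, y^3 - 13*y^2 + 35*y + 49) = y - 7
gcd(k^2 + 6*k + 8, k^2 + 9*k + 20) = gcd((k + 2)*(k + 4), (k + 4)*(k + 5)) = k + 4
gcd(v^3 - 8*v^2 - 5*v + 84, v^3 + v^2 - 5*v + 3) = v + 3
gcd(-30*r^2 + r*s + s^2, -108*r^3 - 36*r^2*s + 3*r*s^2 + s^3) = 6*r + s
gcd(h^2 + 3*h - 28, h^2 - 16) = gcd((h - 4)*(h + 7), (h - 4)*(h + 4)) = h - 4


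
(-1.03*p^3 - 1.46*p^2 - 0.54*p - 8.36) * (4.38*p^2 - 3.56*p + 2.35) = -4.5114*p^5 - 2.728*p^4 + 0.411899999999999*p^3 - 38.1254*p^2 + 28.4926*p - 19.646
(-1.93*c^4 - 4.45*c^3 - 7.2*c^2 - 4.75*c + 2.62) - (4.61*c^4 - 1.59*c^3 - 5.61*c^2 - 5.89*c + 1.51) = -6.54*c^4 - 2.86*c^3 - 1.59*c^2 + 1.14*c + 1.11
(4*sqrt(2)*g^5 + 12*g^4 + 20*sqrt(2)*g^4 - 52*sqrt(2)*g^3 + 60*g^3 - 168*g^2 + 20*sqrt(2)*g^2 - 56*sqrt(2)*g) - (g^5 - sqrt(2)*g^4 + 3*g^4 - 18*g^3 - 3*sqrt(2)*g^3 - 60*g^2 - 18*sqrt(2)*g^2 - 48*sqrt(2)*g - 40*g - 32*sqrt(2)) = -g^5 + 4*sqrt(2)*g^5 + 9*g^4 + 21*sqrt(2)*g^4 - 49*sqrt(2)*g^3 + 78*g^3 - 108*g^2 + 38*sqrt(2)*g^2 - 8*sqrt(2)*g + 40*g + 32*sqrt(2)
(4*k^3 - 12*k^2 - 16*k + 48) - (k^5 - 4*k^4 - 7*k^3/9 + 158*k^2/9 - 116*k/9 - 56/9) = -k^5 + 4*k^4 + 43*k^3/9 - 266*k^2/9 - 28*k/9 + 488/9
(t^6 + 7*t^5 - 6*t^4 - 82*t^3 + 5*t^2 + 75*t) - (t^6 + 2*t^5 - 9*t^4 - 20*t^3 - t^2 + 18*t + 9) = 5*t^5 + 3*t^4 - 62*t^3 + 6*t^2 + 57*t - 9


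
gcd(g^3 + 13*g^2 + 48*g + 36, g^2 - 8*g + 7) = 1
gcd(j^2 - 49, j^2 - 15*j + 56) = j - 7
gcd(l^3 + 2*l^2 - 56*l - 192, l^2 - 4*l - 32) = l^2 - 4*l - 32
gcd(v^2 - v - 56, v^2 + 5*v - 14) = v + 7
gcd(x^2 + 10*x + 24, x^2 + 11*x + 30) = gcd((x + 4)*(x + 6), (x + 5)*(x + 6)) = x + 6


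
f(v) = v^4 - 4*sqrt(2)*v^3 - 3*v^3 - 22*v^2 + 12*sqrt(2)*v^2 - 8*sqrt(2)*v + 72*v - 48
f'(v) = 4*v^3 - 12*sqrt(2)*v^2 - 9*v^2 - 44*v + 24*sqrt(2)*v - 8*sqrt(2) + 72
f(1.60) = 7.32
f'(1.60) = -5.51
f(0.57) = -16.54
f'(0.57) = 47.26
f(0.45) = -22.46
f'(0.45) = 51.27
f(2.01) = -0.32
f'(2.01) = -31.97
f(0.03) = -46.18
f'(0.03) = 60.36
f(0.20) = -36.13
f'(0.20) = 57.67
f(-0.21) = -60.88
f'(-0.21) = 61.62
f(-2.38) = -72.13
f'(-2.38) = -116.41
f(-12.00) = 34194.57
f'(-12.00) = -10470.37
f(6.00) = -438.82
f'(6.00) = -70.61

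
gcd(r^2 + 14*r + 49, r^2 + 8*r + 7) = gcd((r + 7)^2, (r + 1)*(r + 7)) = r + 7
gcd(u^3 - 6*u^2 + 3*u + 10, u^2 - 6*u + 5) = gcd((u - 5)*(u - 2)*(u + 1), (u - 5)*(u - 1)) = u - 5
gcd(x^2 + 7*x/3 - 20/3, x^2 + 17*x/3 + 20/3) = x + 4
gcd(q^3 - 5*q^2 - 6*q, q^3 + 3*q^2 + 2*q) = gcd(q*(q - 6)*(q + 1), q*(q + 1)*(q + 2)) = q^2 + q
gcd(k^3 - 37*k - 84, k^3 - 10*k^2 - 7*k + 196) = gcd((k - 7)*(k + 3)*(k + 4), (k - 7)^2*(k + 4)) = k^2 - 3*k - 28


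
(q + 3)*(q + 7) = q^2 + 10*q + 21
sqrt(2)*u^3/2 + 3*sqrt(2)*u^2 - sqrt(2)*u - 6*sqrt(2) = (u + 6)*(u - sqrt(2))*(sqrt(2)*u/2 + 1)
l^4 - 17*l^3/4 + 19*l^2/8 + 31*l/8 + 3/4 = (l - 3)*(l - 2)*(l + 1/4)*(l + 1/2)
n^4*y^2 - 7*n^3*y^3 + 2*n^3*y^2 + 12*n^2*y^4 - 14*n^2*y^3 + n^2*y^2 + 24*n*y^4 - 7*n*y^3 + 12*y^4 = (n - 4*y)*(n - 3*y)*(n*y + y)^2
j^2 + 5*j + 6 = (j + 2)*(j + 3)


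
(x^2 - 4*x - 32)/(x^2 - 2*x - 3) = (-x^2 + 4*x + 32)/(-x^2 + 2*x + 3)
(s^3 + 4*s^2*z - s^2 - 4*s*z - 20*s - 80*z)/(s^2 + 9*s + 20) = (s^2 + 4*s*z - 5*s - 20*z)/(s + 5)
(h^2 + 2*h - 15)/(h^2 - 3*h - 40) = (h - 3)/(h - 8)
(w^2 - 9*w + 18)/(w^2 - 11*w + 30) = (w - 3)/(w - 5)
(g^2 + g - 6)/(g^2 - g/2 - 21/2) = 2*(g - 2)/(2*g - 7)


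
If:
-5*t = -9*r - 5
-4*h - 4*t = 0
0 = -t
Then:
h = 0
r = -5/9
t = 0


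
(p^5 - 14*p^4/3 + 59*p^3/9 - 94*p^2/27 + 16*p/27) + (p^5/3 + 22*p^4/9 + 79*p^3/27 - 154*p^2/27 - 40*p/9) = 4*p^5/3 - 20*p^4/9 + 256*p^3/27 - 248*p^2/27 - 104*p/27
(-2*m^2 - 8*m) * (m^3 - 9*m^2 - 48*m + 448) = -2*m^5 + 10*m^4 + 168*m^3 - 512*m^2 - 3584*m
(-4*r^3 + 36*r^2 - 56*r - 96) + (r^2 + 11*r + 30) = -4*r^3 + 37*r^2 - 45*r - 66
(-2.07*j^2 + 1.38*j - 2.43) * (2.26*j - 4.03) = -4.6782*j^3 + 11.4609*j^2 - 11.0532*j + 9.7929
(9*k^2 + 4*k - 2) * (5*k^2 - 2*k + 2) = 45*k^4 + 2*k^3 + 12*k - 4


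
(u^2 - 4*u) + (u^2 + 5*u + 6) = 2*u^2 + u + 6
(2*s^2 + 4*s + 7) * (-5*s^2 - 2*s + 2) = -10*s^4 - 24*s^3 - 39*s^2 - 6*s + 14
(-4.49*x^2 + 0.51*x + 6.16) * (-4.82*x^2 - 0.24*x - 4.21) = 21.6418*x^4 - 1.3806*x^3 - 10.9107*x^2 - 3.6255*x - 25.9336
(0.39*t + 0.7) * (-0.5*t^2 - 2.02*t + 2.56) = -0.195*t^3 - 1.1378*t^2 - 0.4156*t + 1.792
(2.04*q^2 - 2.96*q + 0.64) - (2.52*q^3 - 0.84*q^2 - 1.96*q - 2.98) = -2.52*q^3 + 2.88*q^2 - 1.0*q + 3.62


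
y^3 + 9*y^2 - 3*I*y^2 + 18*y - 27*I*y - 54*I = (y + 3)*(y + 6)*(y - 3*I)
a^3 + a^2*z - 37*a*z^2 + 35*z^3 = (a - 5*z)*(a - z)*(a + 7*z)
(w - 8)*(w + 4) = w^2 - 4*w - 32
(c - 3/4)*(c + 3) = c^2 + 9*c/4 - 9/4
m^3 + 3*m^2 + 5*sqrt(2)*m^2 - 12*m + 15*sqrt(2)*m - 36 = (m + 3)*(m - sqrt(2))*(m + 6*sqrt(2))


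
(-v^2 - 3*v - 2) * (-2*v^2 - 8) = 2*v^4 + 6*v^3 + 12*v^2 + 24*v + 16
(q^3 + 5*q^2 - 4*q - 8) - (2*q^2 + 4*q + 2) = q^3 + 3*q^2 - 8*q - 10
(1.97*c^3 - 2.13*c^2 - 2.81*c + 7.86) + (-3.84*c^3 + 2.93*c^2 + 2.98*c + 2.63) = -1.87*c^3 + 0.8*c^2 + 0.17*c + 10.49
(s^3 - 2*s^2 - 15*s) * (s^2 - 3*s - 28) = s^5 - 5*s^4 - 37*s^3 + 101*s^2 + 420*s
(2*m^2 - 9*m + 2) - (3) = 2*m^2 - 9*m - 1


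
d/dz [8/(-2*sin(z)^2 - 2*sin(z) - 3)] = 16*(sin(2*z) + cos(z))/(2*sin(z) - cos(2*z) + 4)^2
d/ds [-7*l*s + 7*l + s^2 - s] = -7*l + 2*s - 1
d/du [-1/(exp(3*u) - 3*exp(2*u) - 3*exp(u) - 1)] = 3*(exp(2*u) - 2*exp(u) - 1)*exp(u)/(-exp(3*u) + 3*exp(2*u) + 3*exp(u) + 1)^2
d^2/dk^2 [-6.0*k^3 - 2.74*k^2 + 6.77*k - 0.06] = -36.0*k - 5.48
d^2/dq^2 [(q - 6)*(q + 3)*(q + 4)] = 6*q + 2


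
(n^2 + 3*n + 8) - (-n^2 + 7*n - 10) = 2*n^2 - 4*n + 18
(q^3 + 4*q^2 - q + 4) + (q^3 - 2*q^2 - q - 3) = 2*q^3 + 2*q^2 - 2*q + 1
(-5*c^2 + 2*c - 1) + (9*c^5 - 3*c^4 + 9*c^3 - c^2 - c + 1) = 9*c^5 - 3*c^4 + 9*c^3 - 6*c^2 + c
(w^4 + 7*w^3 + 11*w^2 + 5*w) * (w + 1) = w^5 + 8*w^4 + 18*w^3 + 16*w^2 + 5*w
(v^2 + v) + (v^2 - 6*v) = 2*v^2 - 5*v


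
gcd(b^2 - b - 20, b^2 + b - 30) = b - 5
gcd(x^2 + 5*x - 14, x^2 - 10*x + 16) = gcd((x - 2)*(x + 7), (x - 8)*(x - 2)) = x - 2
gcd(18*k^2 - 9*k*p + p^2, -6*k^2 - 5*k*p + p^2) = -6*k + p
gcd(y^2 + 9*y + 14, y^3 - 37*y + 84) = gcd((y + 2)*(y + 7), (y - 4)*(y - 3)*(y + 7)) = y + 7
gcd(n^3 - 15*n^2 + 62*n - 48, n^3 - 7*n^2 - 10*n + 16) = n^2 - 9*n + 8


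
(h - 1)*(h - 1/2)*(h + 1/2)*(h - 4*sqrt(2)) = h^4 - 4*sqrt(2)*h^3 - h^3 - h^2/4 + 4*sqrt(2)*h^2 + h/4 + sqrt(2)*h - sqrt(2)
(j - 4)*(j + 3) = j^2 - j - 12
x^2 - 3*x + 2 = (x - 2)*(x - 1)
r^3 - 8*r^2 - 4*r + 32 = (r - 8)*(r - 2)*(r + 2)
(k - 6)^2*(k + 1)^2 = k^4 - 10*k^3 + 13*k^2 + 60*k + 36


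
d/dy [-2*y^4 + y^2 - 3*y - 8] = -8*y^3 + 2*y - 3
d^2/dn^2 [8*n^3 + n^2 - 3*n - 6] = 48*n + 2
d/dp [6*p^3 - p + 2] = 18*p^2 - 1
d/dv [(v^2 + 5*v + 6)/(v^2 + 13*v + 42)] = 4*(2*v^2 + 18*v + 33)/(v^4 + 26*v^3 + 253*v^2 + 1092*v + 1764)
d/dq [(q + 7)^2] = 2*q + 14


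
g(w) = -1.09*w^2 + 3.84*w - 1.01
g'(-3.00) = 10.38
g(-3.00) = -22.34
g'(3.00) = -2.70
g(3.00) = 0.70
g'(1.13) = 1.38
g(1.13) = 1.94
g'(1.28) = 1.05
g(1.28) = 2.12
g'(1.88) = -0.26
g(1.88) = 2.36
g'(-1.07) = 6.17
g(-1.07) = -6.37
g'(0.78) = 2.14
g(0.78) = 1.32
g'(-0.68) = 5.32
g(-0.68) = -4.13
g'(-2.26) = 8.77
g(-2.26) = -15.26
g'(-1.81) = 7.79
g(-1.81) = -11.53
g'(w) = 3.84 - 2.18*w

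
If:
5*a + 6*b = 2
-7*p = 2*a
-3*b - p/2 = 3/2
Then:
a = 35/37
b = -101/222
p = -10/37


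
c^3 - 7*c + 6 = (c - 2)*(c - 1)*(c + 3)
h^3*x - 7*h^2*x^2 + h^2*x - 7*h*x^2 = h*(h - 7*x)*(h*x + x)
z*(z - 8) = z^2 - 8*z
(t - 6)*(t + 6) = t^2 - 36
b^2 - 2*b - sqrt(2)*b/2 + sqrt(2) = (b - 2)*(b - sqrt(2)/2)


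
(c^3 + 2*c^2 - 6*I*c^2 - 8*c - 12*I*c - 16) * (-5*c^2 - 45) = -5*c^5 - 10*c^4 + 30*I*c^4 - 5*c^3 + 60*I*c^3 - 10*c^2 + 270*I*c^2 + 360*c + 540*I*c + 720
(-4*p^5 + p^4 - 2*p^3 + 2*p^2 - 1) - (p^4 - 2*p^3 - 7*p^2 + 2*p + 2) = -4*p^5 + 9*p^2 - 2*p - 3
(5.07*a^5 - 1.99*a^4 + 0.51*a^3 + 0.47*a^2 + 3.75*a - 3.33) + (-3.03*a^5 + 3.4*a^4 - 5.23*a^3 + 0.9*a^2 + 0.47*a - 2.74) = 2.04*a^5 + 1.41*a^4 - 4.72*a^3 + 1.37*a^2 + 4.22*a - 6.07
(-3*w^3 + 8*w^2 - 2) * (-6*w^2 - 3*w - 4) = 18*w^5 - 39*w^4 - 12*w^3 - 20*w^2 + 6*w + 8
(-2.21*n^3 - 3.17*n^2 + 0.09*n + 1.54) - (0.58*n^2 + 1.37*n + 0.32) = -2.21*n^3 - 3.75*n^2 - 1.28*n + 1.22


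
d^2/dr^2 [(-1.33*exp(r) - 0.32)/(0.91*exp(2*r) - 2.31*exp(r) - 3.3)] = (-1.101373*exp(4*r) - 3.855761*exp(3*r) - 21.945924*exp(2*r) + 4.587198*exp(r) - 12.04434)*exp(r)/(0.753571*exp(6*r) - 5.738733*exp(5*r) + 6.369363*exp(4*r) + 29.295189*exp(3*r) - 23.09769*exp(2*r) - 75.4677*exp(r) - 35.937)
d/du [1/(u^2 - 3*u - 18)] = (3 - 2*u)/(-u^2 + 3*u + 18)^2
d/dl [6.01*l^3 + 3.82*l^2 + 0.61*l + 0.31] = 18.03*l^2 + 7.64*l + 0.61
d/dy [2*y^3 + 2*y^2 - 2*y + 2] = 6*y^2 + 4*y - 2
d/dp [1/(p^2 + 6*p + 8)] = 2*(-p - 3)/(p^2 + 6*p + 8)^2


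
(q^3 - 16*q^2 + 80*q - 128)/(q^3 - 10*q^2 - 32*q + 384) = (q^2 - 8*q + 16)/(q^2 - 2*q - 48)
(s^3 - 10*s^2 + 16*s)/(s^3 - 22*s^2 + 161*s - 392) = s*(s - 2)/(s^2 - 14*s + 49)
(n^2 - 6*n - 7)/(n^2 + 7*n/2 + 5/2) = 2*(n - 7)/(2*n + 5)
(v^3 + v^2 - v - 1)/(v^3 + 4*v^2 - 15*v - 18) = (v^2 - 1)/(v^2 + 3*v - 18)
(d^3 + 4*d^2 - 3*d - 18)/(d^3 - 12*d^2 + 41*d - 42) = (d^2 + 6*d + 9)/(d^2 - 10*d + 21)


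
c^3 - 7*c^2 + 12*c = c*(c - 4)*(c - 3)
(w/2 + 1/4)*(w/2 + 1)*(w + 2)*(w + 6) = w^4/4 + 21*w^3/8 + 33*w^2/4 + 19*w/2 + 3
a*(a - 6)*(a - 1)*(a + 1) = a^4 - 6*a^3 - a^2 + 6*a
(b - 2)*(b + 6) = b^2 + 4*b - 12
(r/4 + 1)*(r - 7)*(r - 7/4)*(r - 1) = r^4/4 - 23*r^3/16 - 9*r^2/2 + 287*r/16 - 49/4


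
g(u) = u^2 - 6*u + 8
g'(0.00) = -6.00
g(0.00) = 8.00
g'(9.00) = 12.00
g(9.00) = 35.00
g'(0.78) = -4.44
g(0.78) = 3.93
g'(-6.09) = -18.18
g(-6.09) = 81.63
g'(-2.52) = -11.04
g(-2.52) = 29.47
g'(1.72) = -2.56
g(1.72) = 0.64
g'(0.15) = -5.70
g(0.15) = 7.12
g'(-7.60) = -21.20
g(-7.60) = 111.36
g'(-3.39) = -12.78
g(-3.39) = 39.83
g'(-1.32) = -8.64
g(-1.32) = 17.66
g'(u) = 2*u - 6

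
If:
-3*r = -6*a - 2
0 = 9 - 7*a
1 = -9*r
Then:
No Solution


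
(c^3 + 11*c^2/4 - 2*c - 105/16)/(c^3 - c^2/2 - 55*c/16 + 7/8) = (4*c^2 + 4*c - 15)/(4*c^2 - 9*c + 2)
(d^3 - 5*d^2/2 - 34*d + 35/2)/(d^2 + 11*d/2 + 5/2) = (2*d^2 - 15*d + 7)/(2*d + 1)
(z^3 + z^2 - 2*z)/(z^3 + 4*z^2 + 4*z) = (z - 1)/(z + 2)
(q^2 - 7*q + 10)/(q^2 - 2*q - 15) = (q - 2)/(q + 3)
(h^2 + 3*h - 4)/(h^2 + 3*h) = (h^2 + 3*h - 4)/(h*(h + 3))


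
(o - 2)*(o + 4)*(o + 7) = o^3 + 9*o^2 + 6*o - 56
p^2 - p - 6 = (p - 3)*(p + 2)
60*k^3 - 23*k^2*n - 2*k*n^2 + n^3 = (-4*k + n)*(-3*k + n)*(5*k + n)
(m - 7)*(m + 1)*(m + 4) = m^3 - 2*m^2 - 31*m - 28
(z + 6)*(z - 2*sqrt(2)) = z^2 - 2*sqrt(2)*z + 6*z - 12*sqrt(2)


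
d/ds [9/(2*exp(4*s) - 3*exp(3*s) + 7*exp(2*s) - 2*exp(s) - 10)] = (-72*exp(3*s) + 81*exp(2*s) - 126*exp(s) + 18)*exp(s)/(-2*exp(4*s) + 3*exp(3*s) - 7*exp(2*s) + 2*exp(s) + 10)^2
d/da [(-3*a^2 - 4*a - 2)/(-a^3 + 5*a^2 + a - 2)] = (-3*a^4 - 8*a^3 + 11*a^2 + 32*a + 10)/(a^6 - 10*a^5 + 23*a^4 + 14*a^3 - 19*a^2 - 4*a + 4)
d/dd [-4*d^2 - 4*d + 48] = -8*d - 4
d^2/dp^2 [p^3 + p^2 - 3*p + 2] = 6*p + 2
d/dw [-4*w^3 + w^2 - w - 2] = -12*w^2 + 2*w - 1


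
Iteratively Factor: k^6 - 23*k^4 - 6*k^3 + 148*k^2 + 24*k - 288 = (k - 2)*(k^5 + 2*k^4 - 19*k^3 - 44*k^2 + 60*k + 144) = (k - 2)*(k + 2)*(k^4 - 19*k^2 - 6*k + 72) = (k - 4)*(k - 2)*(k + 2)*(k^3 + 4*k^2 - 3*k - 18) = (k - 4)*(k - 2)*(k + 2)*(k + 3)*(k^2 + k - 6) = (k - 4)*(k - 2)*(k + 2)*(k + 3)^2*(k - 2)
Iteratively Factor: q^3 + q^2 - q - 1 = (q + 1)*(q^2 - 1) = (q + 1)^2*(q - 1)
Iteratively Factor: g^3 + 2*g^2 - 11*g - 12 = (g + 1)*(g^2 + g - 12) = (g + 1)*(g + 4)*(g - 3)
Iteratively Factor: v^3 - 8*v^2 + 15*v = (v - 3)*(v^2 - 5*v) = (v - 5)*(v - 3)*(v)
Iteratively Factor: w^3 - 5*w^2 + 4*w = (w - 4)*(w^2 - w) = w*(w - 4)*(w - 1)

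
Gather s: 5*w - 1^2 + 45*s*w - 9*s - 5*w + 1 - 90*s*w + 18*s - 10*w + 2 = s*(9 - 45*w) - 10*w + 2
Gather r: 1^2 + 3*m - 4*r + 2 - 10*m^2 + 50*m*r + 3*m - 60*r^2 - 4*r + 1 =-10*m^2 + 6*m - 60*r^2 + r*(50*m - 8) + 4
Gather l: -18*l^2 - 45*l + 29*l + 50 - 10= -18*l^2 - 16*l + 40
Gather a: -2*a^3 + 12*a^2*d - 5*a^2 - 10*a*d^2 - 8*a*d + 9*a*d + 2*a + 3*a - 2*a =-2*a^3 + a^2*(12*d - 5) + a*(-10*d^2 + d + 3)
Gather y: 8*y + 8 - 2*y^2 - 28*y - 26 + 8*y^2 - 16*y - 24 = 6*y^2 - 36*y - 42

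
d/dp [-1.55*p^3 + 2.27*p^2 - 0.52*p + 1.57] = -4.65*p^2 + 4.54*p - 0.52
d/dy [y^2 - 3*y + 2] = 2*y - 3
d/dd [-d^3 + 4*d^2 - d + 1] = -3*d^2 + 8*d - 1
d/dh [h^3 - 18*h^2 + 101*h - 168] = 3*h^2 - 36*h + 101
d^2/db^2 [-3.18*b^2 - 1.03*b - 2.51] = -6.36000000000000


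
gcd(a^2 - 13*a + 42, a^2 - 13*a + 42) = a^2 - 13*a + 42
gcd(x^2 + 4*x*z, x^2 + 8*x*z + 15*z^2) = 1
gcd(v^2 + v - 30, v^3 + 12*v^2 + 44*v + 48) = v + 6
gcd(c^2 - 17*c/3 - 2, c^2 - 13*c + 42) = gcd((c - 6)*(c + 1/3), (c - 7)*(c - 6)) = c - 6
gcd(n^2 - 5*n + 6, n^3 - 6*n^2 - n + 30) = n - 3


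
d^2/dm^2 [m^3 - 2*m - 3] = 6*m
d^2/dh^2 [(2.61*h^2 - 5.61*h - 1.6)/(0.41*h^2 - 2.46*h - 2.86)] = (-4.44089209850063e-16*h^4 + 3.37880999999999*h^3 + 16.749156*h^2 - 29.787156*h + 98.519504)/(0.068921*h^6 - 1.240578*h^5 + 6.00117*h^4 + 2.42064*h^3 - 41.86182*h^2 - 60.365448*h - 23.393656)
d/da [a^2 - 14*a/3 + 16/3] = 2*a - 14/3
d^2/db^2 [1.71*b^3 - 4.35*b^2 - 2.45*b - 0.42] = 10.26*b - 8.7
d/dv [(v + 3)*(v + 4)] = 2*v + 7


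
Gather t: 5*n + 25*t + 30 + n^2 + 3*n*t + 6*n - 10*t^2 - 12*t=n^2 + 11*n - 10*t^2 + t*(3*n + 13) + 30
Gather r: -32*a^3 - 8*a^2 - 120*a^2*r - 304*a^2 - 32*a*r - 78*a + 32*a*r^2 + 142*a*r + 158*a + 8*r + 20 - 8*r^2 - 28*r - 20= -32*a^3 - 312*a^2 + 80*a + r^2*(32*a - 8) + r*(-120*a^2 + 110*a - 20)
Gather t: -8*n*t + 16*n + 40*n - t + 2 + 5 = 56*n + t*(-8*n - 1) + 7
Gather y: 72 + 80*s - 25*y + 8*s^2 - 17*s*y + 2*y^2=8*s^2 + 80*s + 2*y^2 + y*(-17*s - 25) + 72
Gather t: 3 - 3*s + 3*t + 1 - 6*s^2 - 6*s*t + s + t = -6*s^2 - 2*s + t*(4 - 6*s) + 4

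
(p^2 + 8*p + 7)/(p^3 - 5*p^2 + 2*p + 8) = (p + 7)/(p^2 - 6*p + 8)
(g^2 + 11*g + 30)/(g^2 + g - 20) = (g + 6)/(g - 4)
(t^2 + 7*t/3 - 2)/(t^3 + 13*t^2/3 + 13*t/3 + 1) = (3*t - 2)/(3*t^2 + 4*t + 1)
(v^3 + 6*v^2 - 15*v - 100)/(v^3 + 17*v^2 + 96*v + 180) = (v^2 + v - 20)/(v^2 + 12*v + 36)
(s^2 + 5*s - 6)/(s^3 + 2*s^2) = (s^2 + 5*s - 6)/(s^2*(s + 2))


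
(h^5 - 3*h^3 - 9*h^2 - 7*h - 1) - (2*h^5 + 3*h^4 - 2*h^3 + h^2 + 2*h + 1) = -h^5 - 3*h^4 - h^3 - 10*h^2 - 9*h - 2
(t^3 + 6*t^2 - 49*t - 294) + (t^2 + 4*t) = t^3 + 7*t^2 - 45*t - 294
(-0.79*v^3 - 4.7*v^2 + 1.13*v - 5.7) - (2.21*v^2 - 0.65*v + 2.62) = -0.79*v^3 - 6.91*v^2 + 1.78*v - 8.32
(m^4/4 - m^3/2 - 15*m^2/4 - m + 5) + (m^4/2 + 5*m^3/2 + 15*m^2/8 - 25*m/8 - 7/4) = 3*m^4/4 + 2*m^3 - 15*m^2/8 - 33*m/8 + 13/4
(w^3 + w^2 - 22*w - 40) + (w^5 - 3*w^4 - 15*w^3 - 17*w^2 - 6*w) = w^5 - 3*w^4 - 14*w^3 - 16*w^2 - 28*w - 40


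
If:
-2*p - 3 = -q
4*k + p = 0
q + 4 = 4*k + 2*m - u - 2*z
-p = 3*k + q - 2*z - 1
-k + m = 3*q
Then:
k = 2/9 - 2*z/9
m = 46*z/9 + 35/9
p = 8*z/9 - 8/9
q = 16*z/9 + 11/9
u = 50*z/9 + 31/9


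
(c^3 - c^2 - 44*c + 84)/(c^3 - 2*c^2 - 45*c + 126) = (c - 2)/(c - 3)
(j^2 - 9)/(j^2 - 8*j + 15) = (j + 3)/(j - 5)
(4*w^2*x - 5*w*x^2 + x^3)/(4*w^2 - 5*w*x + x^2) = x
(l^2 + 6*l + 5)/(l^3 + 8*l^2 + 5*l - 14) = (l^2 + 6*l + 5)/(l^3 + 8*l^2 + 5*l - 14)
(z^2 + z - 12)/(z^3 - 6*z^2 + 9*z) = (z + 4)/(z*(z - 3))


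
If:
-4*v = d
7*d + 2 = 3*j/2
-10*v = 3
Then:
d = 6/5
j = 104/15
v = -3/10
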